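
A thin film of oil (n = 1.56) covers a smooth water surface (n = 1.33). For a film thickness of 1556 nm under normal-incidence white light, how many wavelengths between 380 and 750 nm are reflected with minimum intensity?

6

Ray reflecting at the top interface goes from n = 1.0 toward n = 1.56: a half-wave phase shift.
At the lower boundary (n = 1.56 to n = 1.33) the reflected ray undergoes no phase shift.
The two reflections differ by half a wavelength.
With one net inversion, destructive interference in reflection requires 2 n t = m λ.
λ = 2 n t / m = 4855 / m nm.
m=6: 809 nm (IR); m=7: 694 nm (visible); m=8: 607 nm (visible); m=9: 539 nm (visible); m=10: 485 nm (visible); m=11: 441 nm (visible); m=12: 405 nm (visible); m=13: 373 nm (UV).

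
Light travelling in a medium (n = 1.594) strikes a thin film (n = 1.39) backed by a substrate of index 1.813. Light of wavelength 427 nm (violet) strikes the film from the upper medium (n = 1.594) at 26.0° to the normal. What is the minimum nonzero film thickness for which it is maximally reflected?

Ray reflecting at the top interface goes from n = 1.594 toward n = 1.39: no phase shift.
Bottom surface (1.39 → 1.813): reflection off a higher-index medium gives a half-wave phase shift.
Exactly one π shift → a net half-wave offset.
For maximum reflection here: 2 n t cos θ_r = (m + ½) λ.
Snell's law: 1.594 sin 26.0° = 1.39 sin θ_r → sin θ_r = 0.503, cos θ_r = 0.864.
Minimum at m = 0: t = λ / (4 n cos θ_r) = 427 / (4 × 1.39 × 0.864) = 88.8 nm.

88.8 nm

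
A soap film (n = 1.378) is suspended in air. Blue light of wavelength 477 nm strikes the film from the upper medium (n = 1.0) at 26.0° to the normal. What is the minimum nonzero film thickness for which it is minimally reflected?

183 nm

Top surface (1.0 → 1.378): reflection off a higher-index medium gives a half-wave phase shift.
Bottom surface (1.378 → 1.0): reflection off a lower-index medium gives no phase shift.
Net: one phase inversion between the two reflected rays.
For weak reflection here: 2 n t cos θ_r = m λ.
Snell's law: 1.0 sin 26.0° = 1.378 sin θ_r → sin θ_r = 0.318, cos θ_r = 0.948.
Minimum nonzero at m = 1: t = λ / (2 n cos θ_r) = 477 / (2 × 1.378 × 0.948) = 183 nm.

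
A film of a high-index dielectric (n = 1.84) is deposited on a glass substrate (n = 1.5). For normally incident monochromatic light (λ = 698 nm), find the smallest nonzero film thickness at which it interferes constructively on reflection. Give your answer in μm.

0.0948 μm

At the upper boundary (n = 1.0 to n = 1.84) the reflected ray undergoes a half-wave phase shift.
At the lower boundary (n = 1.84 to n = 1.5) the reflected ray undergoes no phase shift.
Exactly one π shift → a net half-wave offset.
With one net inversion, constructive interference in reflection requires 2 n t = (m + ½) λ.
Minimum at m = 0: t = λ / (4 n) = 698 / (4 × 1.84) = 94.8 nm.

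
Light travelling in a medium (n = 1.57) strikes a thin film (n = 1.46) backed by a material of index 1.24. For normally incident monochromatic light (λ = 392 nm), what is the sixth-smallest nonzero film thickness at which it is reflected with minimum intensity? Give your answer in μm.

At the upper boundary (n = 1.57 to n = 1.46) the reflected ray undergoes no phase shift.
At the lower boundary (n = 1.46 to n = 1.24) the reflected ray undergoes no phase shift.
Zero or two π shifts → no net half-wave offset.
With no net inversion, destructive interference in reflection requires 2 n t = (m + ½) λ.
The sixth-smallest nonzero thickness corresponds to m = 5: t = (m + ½) λ / (2 n) = 5.50 × 392 / (2 × 1.46) = 738 nm.

0.738 μm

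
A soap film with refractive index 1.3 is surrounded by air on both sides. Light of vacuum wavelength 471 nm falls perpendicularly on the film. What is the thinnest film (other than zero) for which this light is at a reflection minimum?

181 nm

Top surface (1.0 → 1.3): reflection off a higher-index medium gives a half-wave phase shift.
Ray reflecting at the bottom interface goes from n = 1.3 toward n = 1.0: no phase shift.
Net: one phase inversion between the two reflected rays.
With one net inversion, destructive interference in reflection requires 2 n t = m λ.
Minimum nonzero at m = 1: t = λ / (2 n) = 471 / (2 × 1.3) = 181 nm.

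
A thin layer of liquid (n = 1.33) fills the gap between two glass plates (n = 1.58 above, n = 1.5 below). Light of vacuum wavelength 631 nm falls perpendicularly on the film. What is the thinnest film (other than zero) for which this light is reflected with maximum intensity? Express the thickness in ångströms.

1186 Å

Ray reflecting at the top interface goes from n = 1.58 toward n = 1.33: no phase shift.
Ray reflecting at the bottom interface goes from n = 1.33 toward n = 1.5: a half-wave phase shift.
Net: one phase inversion between the two reflected rays.
So the condition for constructive reflection is 2 n t = (m + ½) λ.
Minimum at m = 0: t = λ / (4 n) = 631 / (4 × 1.33) = 119 nm.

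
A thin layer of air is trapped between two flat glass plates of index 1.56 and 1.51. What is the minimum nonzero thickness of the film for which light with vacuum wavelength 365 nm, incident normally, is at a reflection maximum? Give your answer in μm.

Top surface (1.56 → 1.0): reflection off a lower-index medium gives no phase shift.
Ray reflecting at the bottom interface goes from n = 1.0 toward n = 1.51: a half-wave phase shift.
Net: one phase inversion between the two reflected rays.
For maximum reflection here: 2 n t = (m + ½) λ.
Minimum at m = 0: t = λ / (4 n) = 365 / (4 × 1.0) = 91.3 nm.

0.0913 μm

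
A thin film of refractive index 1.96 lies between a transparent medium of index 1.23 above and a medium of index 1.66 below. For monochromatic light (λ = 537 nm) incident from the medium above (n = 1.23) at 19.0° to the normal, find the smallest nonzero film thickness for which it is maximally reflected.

Top surface (1.23 → 1.96): reflection off a higher-index medium gives a half-wave phase shift.
Bottom surface (1.96 → 1.66): reflection off a lower-index medium gives no phase shift.
The two reflections differ by half a wavelength.
So the condition for constructive reflection is 2 n t cos θ_r = (m + ½) λ.
Snell's law: 1.23 sin 19.0° = 1.96 sin θ_r → sin θ_r = 0.204, cos θ_r = 0.979.
Minimum at m = 0: t = λ / (4 n cos θ_r) = 537 / (4 × 1.96 × 0.979) = 70.0 nm.

70.0 nm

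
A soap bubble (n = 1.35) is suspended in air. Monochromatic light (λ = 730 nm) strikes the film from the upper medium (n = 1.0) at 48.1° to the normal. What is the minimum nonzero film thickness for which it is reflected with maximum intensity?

Top surface (1.0 → 1.35): reflection off a higher-index medium gives a half-wave phase shift.
Ray reflecting at the bottom interface goes from n = 1.35 toward n = 1.0: no phase shift.
Exactly one π shift → a net half-wave offset.
With one net inversion, constructive interference in reflection requires 2 n t cos θ_r = (m + ½) λ.
Snell's law: 1.0 sin 48.1° = 1.35 sin θ_r → sin θ_r = 0.551, cos θ_r = 0.834.
Minimum at m = 0: t = λ / (4 n cos θ_r) = 730 / (4 × 1.35 × 0.834) = 162 nm.

162 nm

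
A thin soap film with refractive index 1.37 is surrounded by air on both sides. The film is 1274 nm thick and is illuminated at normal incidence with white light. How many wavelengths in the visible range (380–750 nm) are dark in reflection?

At the upper boundary (n = 1.0 to n = 1.37) the reflected ray undergoes a half-wave phase shift.
At the lower boundary (n = 1.37 to n = 1.0) the reflected ray undergoes no phase shift.
The two reflections differ by half a wavelength.
For weak reflection here: 2 n t = m λ.
λ = 2 n t / m = 3491 / m nm.
m=4: 873 nm (IR); m=5: 698 nm (visible); m=6: 582 nm (visible); m=7: 499 nm (visible); m=8: 436 nm (visible); m=9: 388 nm (visible); m=10: 349 nm (UV).

5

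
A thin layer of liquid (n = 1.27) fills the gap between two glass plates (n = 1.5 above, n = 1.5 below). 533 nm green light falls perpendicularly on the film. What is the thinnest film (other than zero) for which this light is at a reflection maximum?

105 nm

At the upper boundary (n = 1.5 to n = 1.27) the reflected ray undergoes no phase shift.
At the lower boundary (n = 1.27 to n = 1.5) the reflected ray undergoes a half-wave phase shift.
The two reflections differ by half a wavelength.
With one net inversion, constructive interference in reflection requires 2 n t = (m + ½) λ.
Minimum at m = 0: t = λ / (4 n) = 533 / (4 × 1.27) = 105 nm.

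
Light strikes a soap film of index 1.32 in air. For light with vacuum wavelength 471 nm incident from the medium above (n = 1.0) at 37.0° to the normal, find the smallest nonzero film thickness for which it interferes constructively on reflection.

100 nm

Ray reflecting at the top interface goes from n = 1.0 toward n = 1.32: a half-wave phase shift.
Ray reflecting at the bottom interface goes from n = 1.32 toward n = 1.0: no phase shift.
Exactly one π shift → a net half-wave offset.
For bright reflection here: 2 n t cos θ_r = (m + ½) λ.
Snell's law: 1.0 sin 37.0° = 1.32 sin θ_r → sin θ_r = 0.456, cos θ_r = 0.890.
Minimum at m = 0: t = λ / (4 n cos θ_r) = 471 / (4 × 1.32 × 0.890) = 100 nm.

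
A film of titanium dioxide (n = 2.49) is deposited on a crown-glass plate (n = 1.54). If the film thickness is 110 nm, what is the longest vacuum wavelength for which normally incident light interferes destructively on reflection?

548 nm

Top surface (1.0 → 2.49): reflection off a higher-index medium gives a half-wave phase shift.
At the lower boundary (n = 2.49 to n = 1.54) the reflected ray undergoes no phase shift.
The two reflections differ by half a wavelength.
So the condition for destructive reflection is 2 n t = m λ.
λ = 2 n t / m. The longest wavelength is m = 1: λ = 2 × 2.49 × 110 / 1.00 = 548 nm.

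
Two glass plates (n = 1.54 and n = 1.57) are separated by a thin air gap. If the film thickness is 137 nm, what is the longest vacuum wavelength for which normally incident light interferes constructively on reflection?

Top surface (1.54 → 1.0): reflection off a lower-index medium gives no phase shift.
At the lower boundary (n = 1.0 to n = 1.57) the reflected ray undergoes a half-wave phase shift.
Exactly one π shift → a net half-wave offset.
With one net inversion, constructive interference in reflection requires 2 n t = (m + ½) λ.
λ = 2 n t / (m + ½). The longest wavelength is m = 0: λ = 2 × 1.0 × 137 / 0.500 = 548 nm.

548 nm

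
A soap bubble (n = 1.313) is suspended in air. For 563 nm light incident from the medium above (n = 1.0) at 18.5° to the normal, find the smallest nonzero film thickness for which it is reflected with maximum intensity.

Ray reflecting at the top interface goes from n = 1.0 toward n = 1.313: a half-wave phase shift.
Bottom surface (1.313 → 1.0): reflection off a lower-index medium gives no phase shift.
The two reflections differ by half a wavelength.
For strong reflection here: 2 n t cos θ_r = (m + ½) λ.
Snell's law: 1.0 sin 18.5° = 1.313 sin θ_r → sin θ_r = 0.242, cos θ_r = 0.970.
Minimum at m = 0: t = λ / (4 n cos θ_r) = 563 / (4 × 1.313 × 0.970) = 110 nm.

110 nm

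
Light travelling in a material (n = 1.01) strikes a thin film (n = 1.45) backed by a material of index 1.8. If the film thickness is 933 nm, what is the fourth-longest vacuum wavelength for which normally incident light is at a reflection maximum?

676 nm

Ray reflecting at the top interface goes from n = 1.01 toward n = 1.45: a half-wave phase shift.
Ray reflecting at the bottom interface goes from n = 1.45 toward n = 1.8: a half-wave phase shift.
The two reflections carry the same phase change, so no net offset.
So the condition for constructive reflection is 2 n t = m λ.
λ = 2 n t / m. The fourth-longest wavelength is m = 4: λ = 2 × 1.45 × 933 / 4.00 = 676 nm.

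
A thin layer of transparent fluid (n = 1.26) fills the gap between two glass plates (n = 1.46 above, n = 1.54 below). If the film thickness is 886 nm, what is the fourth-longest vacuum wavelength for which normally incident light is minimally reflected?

Top surface (1.46 → 1.26): reflection off a lower-index medium gives no phase shift.
Ray reflecting at the bottom interface goes from n = 1.26 toward n = 1.54: a half-wave phase shift.
The two reflections differ by half a wavelength.
So the condition for destructive reflection is 2 n t = m λ.
λ = 2 n t / m. The fourth-longest wavelength is m = 4: λ = 2 × 1.26 × 886 / 4.00 = 558 nm.

558 nm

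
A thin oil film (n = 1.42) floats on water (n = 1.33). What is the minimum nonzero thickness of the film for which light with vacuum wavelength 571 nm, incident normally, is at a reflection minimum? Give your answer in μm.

0.201 μm

At the upper boundary (n = 1.0 to n = 1.42) the reflected ray undergoes a half-wave phase shift.
At the lower boundary (n = 1.42 to n = 1.33) the reflected ray undergoes no phase shift.
Exactly one π shift → a net half-wave offset.
So the condition for destructive reflection is 2 n t = m λ.
Minimum nonzero at m = 1: t = λ / (2 n) = 571 / (2 × 1.42) = 201 nm.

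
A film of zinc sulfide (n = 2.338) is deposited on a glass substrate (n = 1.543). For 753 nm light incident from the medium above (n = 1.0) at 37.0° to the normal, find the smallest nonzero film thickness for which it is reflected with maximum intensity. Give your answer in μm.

Ray reflecting at the top interface goes from n = 1.0 toward n = 2.338: a half-wave phase shift.
At the lower boundary (n = 2.338 to n = 1.543) the reflected ray undergoes no phase shift.
The two reflections differ by half a wavelength.
So the condition for constructive reflection is 2 n t cos θ_r = (m + ½) λ.
Snell's law: 1.0 sin 37.0° = 2.338 sin θ_r → sin θ_r = 0.257, cos θ_r = 0.966.
Minimum at m = 0: t = λ / (4 n cos θ_r) = 753 / (4 × 2.338 × 0.966) = 83.3 nm.

0.0833 μm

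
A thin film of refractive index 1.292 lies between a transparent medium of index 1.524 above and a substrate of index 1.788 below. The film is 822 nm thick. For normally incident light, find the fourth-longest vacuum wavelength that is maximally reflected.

607 nm

Ray reflecting at the top interface goes from n = 1.524 toward n = 1.292: no phase shift.
Bottom surface (1.292 → 1.788): reflection off a higher-index medium gives a half-wave phase shift.
Exactly one π shift → a net half-wave offset.
For bright reflection here: 2 n t = (m + ½) λ.
λ = 2 n t / (m + ½). The fourth-longest wavelength is m = 3: λ = 2 × 1.292 × 822 / 3.50 = 607 nm.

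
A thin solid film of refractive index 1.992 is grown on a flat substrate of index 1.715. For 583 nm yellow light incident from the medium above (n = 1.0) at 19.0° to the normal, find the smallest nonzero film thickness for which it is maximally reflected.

At the upper boundary (n = 1.0 to n = 1.992) the reflected ray undergoes a half-wave phase shift.
At the lower boundary (n = 1.992 to n = 1.715) the reflected ray undergoes no phase shift.
Exactly one π shift → a net half-wave offset.
So the condition for constructive reflection is 2 n t cos θ_r = (m + ½) λ.
Snell's law: 1.0 sin 19.0° = 1.992 sin θ_r → sin θ_r = 0.163, cos θ_r = 0.987.
Minimum at m = 0: t = λ / (4 n cos θ_r) = 583 / (4 × 1.992 × 0.987) = 74.2 nm.

74.2 nm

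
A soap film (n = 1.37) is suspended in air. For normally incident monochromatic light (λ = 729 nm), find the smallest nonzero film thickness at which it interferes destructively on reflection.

266 nm

Top surface (1.0 → 1.37): reflection off a higher-index medium gives a half-wave phase shift.
Bottom surface (1.37 → 1.0): reflection off a lower-index medium gives no phase shift.
The two reflections differ by half a wavelength.
With one net inversion, destructive interference in reflection requires 2 n t = m λ.
Minimum nonzero at m = 1: t = λ / (2 n) = 729 / (2 × 1.37) = 266 nm.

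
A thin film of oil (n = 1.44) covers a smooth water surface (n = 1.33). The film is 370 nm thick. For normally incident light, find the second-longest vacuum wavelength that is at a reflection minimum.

At the upper boundary (n = 1.0 to n = 1.44) the reflected ray undergoes a half-wave phase shift.
Ray reflecting at the bottom interface goes from n = 1.44 toward n = 1.33: no phase shift.
The two reflections differ by half a wavelength.
For minimum reflection here: 2 n t = m λ.
λ = 2 n t / m. The second-longest wavelength is m = 2: λ = 2 × 1.44 × 370 / 2.00 = 533 nm.

533 nm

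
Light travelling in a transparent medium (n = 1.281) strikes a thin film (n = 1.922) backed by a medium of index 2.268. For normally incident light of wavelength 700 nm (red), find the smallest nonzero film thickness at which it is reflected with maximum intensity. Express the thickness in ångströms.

1821 Å

Ray reflecting at the top interface goes from n = 1.281 toward n = 1.922: a half-wave phase shift.
Ray reflecting at the bottom interface goes from n = 1.922 toward n = 2.268: a half-wave phase shift.
The two reflections carry the same phase change, so no net offset.
For maximum reflection here: 2 n t = m λ.
Minimum nonzero at m = 1: t = λ / (2 n) = 700 / (2 × 1.922) = 182 nm.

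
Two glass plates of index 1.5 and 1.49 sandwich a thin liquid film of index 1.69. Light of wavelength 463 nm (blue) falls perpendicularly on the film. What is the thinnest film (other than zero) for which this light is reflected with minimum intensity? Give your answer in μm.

0.137 μm

Top surface (1.5 → 1.69): reflection off a higher-index medium gives a half-wave phase shift.
At the lower boundary (n = 1.69 to n = 1.49) the reflected ray undergoes no phase shift.
Net: one phase inversion between the two reflected rays.
So the condition for destructive reflection is 2 n t = m λ.
Minimum nonzero at m = 1: t = λ / (2 n) = 463 / (2 × 1.69) = 137 nm.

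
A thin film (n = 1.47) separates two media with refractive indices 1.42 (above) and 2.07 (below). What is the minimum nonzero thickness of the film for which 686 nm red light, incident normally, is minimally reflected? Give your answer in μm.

Ray reflecting at the top interface goes from n = 1.42 toward n = 1.47: a half-wave phase shift.
At the lower boundary (n = 1.47 to n = 2.07) the reflected ray undergoes a half-wave phase shift.
The two reflections carry the same phase change, so no net offset.
For weak reflection here: 2 n t = (m + ½) λ.
Minimum at m = 0: t = λ / (4 n) = 686 / (4 × 1.47) = 117 nm.

0.117 μm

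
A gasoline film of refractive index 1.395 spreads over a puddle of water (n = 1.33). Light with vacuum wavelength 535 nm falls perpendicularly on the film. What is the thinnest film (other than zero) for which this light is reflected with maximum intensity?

Ray reflecting at the top interface goes from n = 1.0 toward n = 1.395: a half-wave phase shift.
Ray reflecting at the bottom interface goes from n = 1.395 toward n = 1.33: no phase shift.
Net: one phase inversion between the two reflected rays.
For bright reflection here: 2 n t = (m + ½) λ.
Minimum at m = 0: t = λ / (4 n) = 535 / (4 × 1.395) = 95.9 nm.

95.9 nm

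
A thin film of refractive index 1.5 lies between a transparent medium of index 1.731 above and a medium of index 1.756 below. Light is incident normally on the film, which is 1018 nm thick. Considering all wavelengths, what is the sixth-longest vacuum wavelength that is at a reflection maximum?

Ray reflecting at the top interface goes from n = 1.731 toward n = 1.5: no phase shift.
Bottom surface (1.5 → 1.756): reflection off a higher-index medium gives a half-wave phase shift.
The two reflections differ by half a wavelength.
For bright reflection here: 2 n t = (m + ½) λ.
λ = 2 n t / (m + ½). The sixth-longest wavelength is m = 5: λ = 2 × 1.5 × 1018 / 5.50 = 555 nm.

555 nm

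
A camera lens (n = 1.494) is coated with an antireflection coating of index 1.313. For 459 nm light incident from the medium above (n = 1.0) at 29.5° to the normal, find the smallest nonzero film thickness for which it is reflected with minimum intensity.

Top surface (1.0 → 1.313): reflection off a higher-index medium gives a half-wave phase shift.
Bottom surface (1.313 → 1.494): reflection off a higher-index medium gives a half-wave phase shift.
Zero or two π shifts → no net half-wave offset.
So the condition for destructive reflection is 2 n t cos θ_r = (m + ½) λ.
Snell's law: 1.0 sin 29.5° = 1.313 sin θ_r → sin θ_r = 0.375, cos θ_r = 0.927.
Minimum at m = 0: t = λ / (4 n cos θ_r) = 459 / (4 × 1.313 × 0.927) = 94.3 nm.

94.3 nm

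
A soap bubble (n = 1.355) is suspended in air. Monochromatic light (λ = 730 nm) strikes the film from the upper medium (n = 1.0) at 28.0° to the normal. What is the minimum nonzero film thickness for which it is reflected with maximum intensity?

144 nm

Ray reflecting at the top interface goes from n = 1.0 toward n = 1.355: a half-wave phase shift.
Ray reflecting at the bottom interface goes from n = 1.355 toward n = 1.0: no phase shift.
The two reflections differ by half a wavelength.
So the condition for constructive reflection is 2 n t cos θ_r = (m + ½) λ.
Snell's law: 1.0 sin 28.0° = 1.355 sin θ_r → sin θ_r = 0.346, cos θ_r = 0.938.
Minimum at m = 0: t = λ / (4 n cos θ_r) = 730 / (4 × 1.355 × 0.938) = 144 nm.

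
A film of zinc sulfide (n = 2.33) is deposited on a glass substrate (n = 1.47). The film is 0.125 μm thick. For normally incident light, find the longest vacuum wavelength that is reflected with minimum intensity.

583 nm

At the upper boundary (n = 1.0 to n = 2.33) the reflected ray undergoes a half-wave phase shift.
Ray reflecting at the bottom interface goes from n = 2.33 toward n = 1.47: no phase shift.
Net: one phase inversion between the two reflected rays.
With one net inversion, destructive interference in reflection requires 2 n t = m λ.
λ = 2 n t / m. The longest wavelength is m = 1: λ = 2 × 2.33 × 125 / 1.00 = 583 nm.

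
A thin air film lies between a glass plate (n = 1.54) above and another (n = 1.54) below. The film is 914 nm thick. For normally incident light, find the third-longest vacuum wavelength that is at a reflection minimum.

Top surface (1.54 → 1.0): reflection off a lower-index medium gives no phase shift.
Bottom surface (1.0 → 1.54): reflection off a higher-index medium gives a half-wave phase shift.
The two reflections differ by half a wavelength.
With one net inversion, destructive interference in reflection requires 2 n t = m λ.
λ = 2 n t / m. The third-longest wavelength is m = 3: λ = 2 × 1.0 × 914 / 3.00 = 609 nm.

609 nm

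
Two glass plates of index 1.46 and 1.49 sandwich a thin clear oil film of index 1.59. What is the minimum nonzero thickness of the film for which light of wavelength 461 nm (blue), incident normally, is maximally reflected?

72.5 nm

At the upper boundary (n = 1.46 to n = 1.59) the reflected ray undergoes a half-wave phase shift.
At the lower boundary (n = 1.59 to n = 1.49) the reflected ray undergoes no phase shift.
Exactly one π shift → a net half-wave offset.
With one net inversion, constructive interference in reflection requires 2 n t = (m + ½) λ.
Minimum at m = 0: t = λ / (4 n) = 461 / (4 × 1.59) = 72.5 nm.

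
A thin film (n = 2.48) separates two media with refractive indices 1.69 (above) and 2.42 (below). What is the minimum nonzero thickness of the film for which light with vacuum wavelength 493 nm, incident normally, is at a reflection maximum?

49.7 nm

Ray reflecting at the top interface goes from n = 1.69 toward n = 2.48: a half-wave phase shift.
Ray reflecting at the bottom interface goes from n = 2.48 toward n = 2.42: no phase shift.
Exactly one π shift → a net half-wave offset.
With one net inversion, constructive interference in reflection requires 2 n t = (m + ½) λ.
Minimum at m = 0: t = λ / (4 n) = 493 / (4 × 2.48) = 49.7 nm.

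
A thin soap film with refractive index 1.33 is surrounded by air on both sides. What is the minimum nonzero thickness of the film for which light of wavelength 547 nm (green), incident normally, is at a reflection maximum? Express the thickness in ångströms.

Top surface (1.0 → 1.33): reflection off a higher-index medium gives a half-wave phase shift.
Bottom surface (1.33 → 1.0): reflection off a lower-index medium gives no phase shift.
Exactly one π shift → a net half-wave offset.
So the condition for constructive reflection is 2 n t = (m + ½) λ.
Minimum at m = 0: t = λ / (4 n) = 547 / (4 × 1.33) = 103 nm.

1028 Å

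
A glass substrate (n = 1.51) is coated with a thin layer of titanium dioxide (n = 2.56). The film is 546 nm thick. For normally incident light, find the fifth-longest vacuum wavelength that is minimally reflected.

559 nm

Ray reflecting at the top interface goes from n = 1.0 toward n = 2.56: a half-wave phase shift.
Bottom surface (2.56 → 1.51): reflection off a lower-index medium gives no phase shift.
The two reflections differ by half a wavelength.
With one net inversion, destructive interference in reflection requires 2 n t = m λ.
λ = 2 n t / m. The fifth-longest wavelength is m = 5: λ = 2 × 2.56 × 546 / 5.00 = 559 nm.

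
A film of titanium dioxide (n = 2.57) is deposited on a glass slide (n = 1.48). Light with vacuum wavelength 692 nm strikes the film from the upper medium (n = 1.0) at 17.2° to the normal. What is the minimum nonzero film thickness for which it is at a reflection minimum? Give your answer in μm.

Top surface (1.0 → 2.57): reflection off a higher-index medium gives a half-wave phase shift.
Ray reflecting at the bottom interface goes from n = 2.57 toward n = 1.48: no phase shift.
Net: one phase inversion between the two reflected rays.
So the condition for destructive reflection is 2 n t cos θ_r = m λ.
Snell's law: 1.0 sin 17.2° = 2.57 sin θ_r → sin θ_r = 0.115, cos θ_r = 0.993.
Minimum nonzero at m = 1: t = λ / (2 n cos θ_r) = 692 / (2 × 2.57 × 0.993) = 136 nm.

0.136 μm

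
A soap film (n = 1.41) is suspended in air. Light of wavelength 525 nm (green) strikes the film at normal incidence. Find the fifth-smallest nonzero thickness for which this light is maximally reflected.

838 nm

Ray reflecting at the top interface goes from n = 1.0 toward n = 1.41: a half-wave phase shift.
At the lower boundary (n = 1.41 to n = 1.0) the reflected ray undergoes no phase shift.
Exactly one π shift → a net half-wave offset.
With one net inversion, constructive interference in reflection requires 2 n t = (m + ½) λ.
The fifth-smallest nonzero thickness corresponds to m = 4: t = (m + ½) λ / (2 n) = 4.50 × 525 / (2 × 1.41) = 838 nm.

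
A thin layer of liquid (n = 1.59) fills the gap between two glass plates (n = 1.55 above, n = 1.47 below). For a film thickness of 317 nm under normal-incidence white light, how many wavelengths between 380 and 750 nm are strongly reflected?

2

At the upper boundary (n = 1.55 to n = 1.59) the reflected ray undergoes a half-wave phase shift.
Ray reflecting at the bottom interface goes from n = 1.59 toward n = 1.47: no phase shift.
Net: one phase inversion between the two reflected rays.
For maximum reflection here: 2 n t = (m + ½) λ.
λ = 2 n t / (m + ½) = 1008 / (m + ½) nm.
m=0: 2016 nm (IR); m=1: 672 nm (visible); m=2: 403 nm (visible); m=3: 288 nm (UV).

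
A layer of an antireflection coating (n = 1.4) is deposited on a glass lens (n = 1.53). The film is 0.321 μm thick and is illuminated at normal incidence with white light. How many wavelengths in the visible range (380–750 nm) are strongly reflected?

1

Ray reflecting at the top interface goes from n = 1.0 toward n = 1.4: a half-wave phase shift.
Ray reflecting at the bottom interface goes from n = 1.4 toward n = 1.53: a half-wave phase shift.
Net: no relative phase inversion (both shifts match).
For bright reflection here: 2 n t = m λ.
λ = 2 n t / m = 899 / m nm.
m=1: 899 nm (IR); m=2: 449 nm (visible); m=3: 300 nm (UV).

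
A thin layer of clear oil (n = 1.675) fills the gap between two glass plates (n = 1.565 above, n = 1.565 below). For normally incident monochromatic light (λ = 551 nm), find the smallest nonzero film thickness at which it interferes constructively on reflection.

Ray reflecting at the top interface goes from n = 1.565 toward n = 1.675: a half-wave phase shift.
Ray reflecting at the bottom interface goes from n = 1.675 toward n = 1.565: no phase shift.
The two reflections differ by half a wavelength.
For maximum reflection here: 2 n t = (m + ½) λ.
Minimum at m = 0: t = λ / (4 n) = 551 / (4 × 1.675) = 82.2 nm.

82.2 nm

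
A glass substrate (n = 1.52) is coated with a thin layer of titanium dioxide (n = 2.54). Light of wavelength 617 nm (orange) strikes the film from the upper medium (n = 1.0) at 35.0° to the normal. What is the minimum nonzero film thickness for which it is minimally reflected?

125 nm

Ray reflecting at the top interface goes from n = 1.0 toward n = 2.54: a half-wave phase shift.
At the lower boundary (n = 2.54 to n = 1.52) the reflected ray undergoes no phase shift.
Exactly one π shift → a net half-wave offset.
So the condition for destructive reflection is 2 n t cos θ_r = m λ.
Snell's law: 1.0 sin 35.0° = 2.54 sin θ_r → sin θ_r = 0.226, cos θ_r = 0.974.
Minimum nonzero at m = 1: t = λ / (2 n cos θ_r) = 617 / (2 × 2.54 × 0.974) = 125 nm.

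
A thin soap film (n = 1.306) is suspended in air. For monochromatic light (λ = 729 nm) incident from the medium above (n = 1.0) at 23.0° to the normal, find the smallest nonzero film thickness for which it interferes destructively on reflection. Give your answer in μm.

0.292 μm

At the upper boundary (n = 1.0 to n = 1.306) the reflected ray undergoes a half-wave phase shift.
At the lower boundary (n = 1.306 to n = 1.0) the reflected ray undergoes no phase shift.
Net: one phase inversion between the two reflected rays.
So the condition for destructive reflection is 2 n t cos θ_r = m λ.
Snell's law: 1.0 sin 23.0° = 1.306 sin θ_r → sin θ_r = 0.299, cos θ_r = 0.954.
Minimum nonzero at m = 1: t = λ / (2 n cos θ_r) = 729 / (2 × 1.306 × 0.954) = 292 nm.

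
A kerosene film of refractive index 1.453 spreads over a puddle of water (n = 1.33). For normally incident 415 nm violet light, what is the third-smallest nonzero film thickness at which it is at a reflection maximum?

357 nm

Ray reflecting at the top interface goes from n = 1.0 toward n = 1.453: a half-wave phase shift.
Ray reflecting at the bottom interface goes from n = 1.453 toward n = 1.33: no phase shift.
Exactly one π shift → a net half-wave offset.
For bright reflection here: 2 n t = (m + ½) λ.
The third-smallest nonzero thickness corresponds to m = 2: t = (m + ½) λ / (2 n) = 2.50 × 415 / (2 × 1.453) = 357 nm.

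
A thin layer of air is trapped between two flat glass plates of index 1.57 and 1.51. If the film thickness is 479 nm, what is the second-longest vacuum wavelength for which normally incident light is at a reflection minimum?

479 nm

At the upper boundary (n = 1.57 to n = 1.0) the reflected ray undergoes no phase shift.
Bottom surface (1.0 → 1.51): reflection off a higher-index medium gives a half-wave phase shift.
Exactly one π shift → a net half-wave offset.
So the condition for destructive reflection is 2 n t = m λ.
λ = 2 n t / m. The second-longest wavelength is m = 2: λ = 2 × 1.0 × 479 / 2.00 = 479 nm.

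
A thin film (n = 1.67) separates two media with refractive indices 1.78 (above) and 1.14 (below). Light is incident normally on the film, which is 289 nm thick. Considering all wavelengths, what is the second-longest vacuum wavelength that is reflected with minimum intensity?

Ray reflecting at the top interface goes from n = 1.78 toward n = 1.67: no phase shift.
Bottom surface (1.67 → 1.14): reflection off a lower-index medium gives no phase shift.
Net: no relative phase inversion (both shifts match).
With no net inversion, destructive interference in reflection requires 2 n t = (m + ½) λ.
λ = 2 n t / (m + ½). The second-longest wavelength is m = 1: λ = 2 × 1.67 × 289 / 1.50 = 644 nm.

644 nm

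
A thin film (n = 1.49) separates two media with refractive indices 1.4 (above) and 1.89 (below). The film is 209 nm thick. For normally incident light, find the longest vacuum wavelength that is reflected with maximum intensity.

Ray reflecting at the top interface goes from n = 1.4 toward n = 1.49: a half-wave phase shift.
At the lower boundary (n = 1.49 to n = 1.89) the reflected ray undergoes a half-wave phase shift.
Net: no relative phase inversion (both shifts match).
With no net inversion, constructive interference in reflection requires 2 n t = m λ.
λ = 2 n t / m. The longest wavelength is m = 1: λ = 2 × 1.49 × 209 / 1.00 = 623 nm.

623 nm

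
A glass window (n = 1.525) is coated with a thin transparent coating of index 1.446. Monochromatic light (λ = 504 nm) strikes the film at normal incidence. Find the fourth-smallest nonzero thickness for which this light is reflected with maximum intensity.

Top surface (1.0 → 1.446): reflection off a higher-index medium gives a half-wave phase shift.
At the lower boundary (n = 1.446 to n = 1.525) the reflected ray undergoes a half-wave phase shift.
Net: no relative phase inversion (both shifts match).
With no net inversion, constructive interference in reflection requires 2 n t = m λ.
The fourth-smallest nonzero thickness corresponds to m = 4: t = m λ / (2 n) = 4.00 × 504 / (2 × 1.446) = 697 nm.

697 nm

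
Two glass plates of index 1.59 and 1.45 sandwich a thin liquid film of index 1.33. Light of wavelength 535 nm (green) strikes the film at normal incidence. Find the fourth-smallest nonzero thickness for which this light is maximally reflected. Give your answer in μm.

0.704 μm

At the upper boundary (n = 1.59 to n = 1.33) the reflected ray undergoes no phase shift.
Ray reflecting at the bottom interface goes from n = 1.33 toward n = 1.45: a half-wave phase shift.
The two reflections differ by half a wavelength.
So the condition for constructive reflection is 2 n t = (m + ½) λ.
The fourth-smallest nonzero thickness corresponds to m = 3: t = (m + ½) λ / (2 n) = 3.50 × 535 / (2 × 1.33) = 704 nm.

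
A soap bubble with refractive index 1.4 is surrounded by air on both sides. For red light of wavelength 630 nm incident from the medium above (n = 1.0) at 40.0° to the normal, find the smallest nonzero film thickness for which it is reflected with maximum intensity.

Top surface (1.0 → 1.4): reflection off a higher-index medium gives a half-wave phase shift.
At the lower boundary (n = 1.4 to n = 1.0) the reflected ray undergoes no phase shift.
Exactly one π shift → a net half-wave offset.
With one net inversion, constructive interference in reflection requires 2 n t cos θ_r = (m + ½) λ.
Snell's law: 1.0 sin 40.0° = 1.4 sin θ_r → sin θ_r = 0.459, cos θ_r = 0.888.
Minimum at m = 0: t = λ / (4 n cos θ_r) = 630 / (4 × 1.4 × 0.888) = 127 nm.

127 nm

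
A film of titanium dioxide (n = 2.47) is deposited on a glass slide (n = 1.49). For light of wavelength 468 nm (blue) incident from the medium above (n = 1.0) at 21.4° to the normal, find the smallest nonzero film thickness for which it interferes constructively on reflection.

Top surface (1.0 → 2.47): reflection off a higher-index medium gives a half-wave phase shift.
At the lower boundary (n = 2.47 to n = 1.49) the reflected ray undergoes no phase shift.
Net: one phase inversion between the two reflected rays.
With one net inversion, constructive interference in reflection requires 2 n t cos θ_r = (m + ½) λ.
Snell's law: 1.0 sin 21.4° = 2.47 sin θ_r → sin θ_r = 0.148, cos θ_r = 0.989.
Minimum at m = 0: t = λ / (4 n cos θ_r) = 468 / (4 × 2.47 × 0.989) = 47.9 nm.

47.9 nm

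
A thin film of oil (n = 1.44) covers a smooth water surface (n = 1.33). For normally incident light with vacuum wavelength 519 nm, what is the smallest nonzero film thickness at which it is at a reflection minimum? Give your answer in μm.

At the upper boundary (n = 1.0 to n = 1.44) the reflected ray undergoes a half-wave phase shift.
Bottom surface (1.44 → 1.33): reflection off a lower-index medium gives no phase shift.
The two reflections differ by half a wavelength.
For weak reflection here: 2 n t = m λ.
The smallest nonzero thickness corresponds to m = 1: t = m λ / (2 n) = 1.00 × 519 / (2 × 1.44) = 180 nm.

0.180 μm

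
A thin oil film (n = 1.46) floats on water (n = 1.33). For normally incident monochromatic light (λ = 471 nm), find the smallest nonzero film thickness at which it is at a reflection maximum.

At the upper boundary (n = 1.0 to n = 1.46) the reflected ray undergoes a half-wave phase shift.
At the lower boundary (n = 1.46 to n = 1.33) the reflected ray undergoes no phase shift.
Net: one phase inversion between the two reflected rays.
So the condition for constructive reflection is 2 n t = (m + ½) λ.
Minimum at m = 0: t = λ / (4 n) = 471 / (4 × 1.46) = 80.7 nm.

80.7 nm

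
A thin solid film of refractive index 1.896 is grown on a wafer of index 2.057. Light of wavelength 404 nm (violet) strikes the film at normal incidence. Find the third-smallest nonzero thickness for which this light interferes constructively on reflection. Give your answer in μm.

0.320 μm

Ray reflecting at the top interface goes from n = 1.0 toward n = 1.896: a half-wave phase shift.
At the lower boundary (n = 1.896 to n = 2.057) the reflected ray undergoes a half-wave phase shift.
The two reflections carry the same phase change, so no net offset.
So the condition for constructive reflection is 2 n t = m λ.
The third-smallest nonzero thickness corresponds to m = 3: t = m λ / (2 n) = 3.00 × 404 / (2 × 1.896) = 320 nm.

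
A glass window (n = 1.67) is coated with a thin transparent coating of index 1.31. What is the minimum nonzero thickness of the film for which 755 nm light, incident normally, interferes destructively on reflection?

144 nm

Ray reflecting at the top interface goes from n = 1.0 toward n = 1.31: a half-wave phase shift.
Ray reflecting at the bottom interface goes from n = 1.31 toward n = 1.67: a half-wave phase shift.
Zero or two π shifts → no net half-wave offset.
With no net inversion, destructive interference in reflection requires 2 n t = (m + ½) λ.
Minimum at m = 0: t = λ / (4 n) = 755 / (4 × 1.31) = 144 nm.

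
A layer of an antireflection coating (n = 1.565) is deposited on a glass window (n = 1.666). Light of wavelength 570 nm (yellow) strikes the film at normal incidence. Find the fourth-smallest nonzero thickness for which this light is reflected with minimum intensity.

At the upper boundary (n = 1.0 to n = 1.565) the reflected ray undergoes a half-wave phase shift.
At the lower boundary (n = 1.565 to n = 1.666) the reflected ray undergoes a half-wave phase shift.
Net: no relative phase inversion (both shifts match).
So the condition for destructive reflection is 2 n t = (m + ½) λ.
The fourth-smallest nonzero thickness corresponds to m = 3: t = (m + ½) λ / (2 n) = 3.50 × 570 / (2 × 1.565) = 637 nm.

637 nm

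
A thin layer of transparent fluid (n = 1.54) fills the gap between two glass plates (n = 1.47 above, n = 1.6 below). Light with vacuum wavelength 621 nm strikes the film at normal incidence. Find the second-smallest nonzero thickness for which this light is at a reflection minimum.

Top surface (1.47 → 1.54): reflection off a higher-index medium gives a half-wave phase shift.
Bottom surface (1.54 → 1.6): reflection off a higher-index medium gives a half-wave phase shift.
The two reflections carry the same phase change, so no net offset.
So the condition for destructive reflection is 2 n t = (m + ½) λ.
The second-smallest nonzero thickness corresponds to m = 1: t = (m + ½) λ / (2 n) = 1.50 × 621 / (2 × 1.54) = 302 nm.

302 nm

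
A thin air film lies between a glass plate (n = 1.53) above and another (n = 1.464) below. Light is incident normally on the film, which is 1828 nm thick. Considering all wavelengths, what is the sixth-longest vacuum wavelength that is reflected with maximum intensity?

665 nm

At the upper boundary (n = 1.53 to n = 1.0) the reflected ray undergoes no phase shift.
At the lower boundary (n = 1.0 to n = 1.464) the reflected ray undergoes a half-wave phase shift.
The two reflections differ by half a wavelength.
With one net inversion, constructive interference in reflection requires 2 n t = (m + ½) λ.
λ = 2 n t / (m + ½). The sixth-longest wavelength is m = 5: λ = 2 × 1.0 × 1828 / 5.50 = 665 nm.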